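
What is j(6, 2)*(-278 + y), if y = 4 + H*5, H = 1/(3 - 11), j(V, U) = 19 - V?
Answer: -28561/8 ≈ -3570.1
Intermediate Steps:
H = -⅛ (H = 1/(-8) = -⅛ ≈ -0.12500)
y = 27/8 (y = 4 - ⅛*5 = 4 - 5/8 = 27/8 ≈ 3.3750)
j(6, 2)*(-278 + y) = (19 - 1*6)*(-278 + 27/8) = (19 - 6)*(-2197/8) = 13*(-2197/8) = -28561/8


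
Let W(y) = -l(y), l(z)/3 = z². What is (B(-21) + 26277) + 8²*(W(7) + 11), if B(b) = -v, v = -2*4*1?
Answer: 17581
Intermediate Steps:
l(z) = 3*z²
W(y) = -3*y²
v = -8 (v = -8*1 = -8)
B(b) = 8 (B(b) = -1*(-8) = 8)
(B(-21) + 26277) + 8²*(W(7) + 11) = (8 + 26277) + 8²*(-3*7² + 11) = 26285 + 64*(-3*49 + 11) = 26285 + 64*(-147 + 11) = 26285 + 64*(-136) = 26285 - 8704 = 17581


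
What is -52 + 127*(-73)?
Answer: -9323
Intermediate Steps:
-52 + 127*(-73) = -52 - 9271 = -9323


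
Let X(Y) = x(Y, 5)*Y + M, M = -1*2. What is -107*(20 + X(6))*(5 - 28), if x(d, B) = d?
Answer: 132894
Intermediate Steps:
M = -2
X(Y) = -2 + Y² (X(Y) = Y*Y - 2 = Y² - 2 = -2 + Y²)
-107*(20 + X(6))*(5 - 28) = -107*(20 + (-2 + 6²))*(5 - 28) = -107*(20 + (-2 + 36))*(-23) = -107*(20 + 34)*(-23) = -5778*(-23) = -107*(-1242) = 132894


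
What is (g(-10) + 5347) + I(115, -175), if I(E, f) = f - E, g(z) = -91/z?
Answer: 50661/10 ≈ 5066.1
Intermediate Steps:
(g(-10) + 5347) + I(115, -175) = (-91/(-10) + 5347) + (-175 - 1*115) = (-91*(-1/10) + 5347) + (-175 - 115) = (91/10 + 5347) - 290 = 53561/10 - 290 = 50661/10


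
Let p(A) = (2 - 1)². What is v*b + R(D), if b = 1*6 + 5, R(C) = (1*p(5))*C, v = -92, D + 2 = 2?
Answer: -1012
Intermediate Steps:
p(A) = 1 (p(A) = 1² = 1)
D = 0 (D = -2 + 2 = 0)
R(C) = C (R(C) = (1*1)*C = 1*C = C)
b = 11 (b = 6 + 5 = 11)
v*b + R(D) = -92*11 + 0 = -1012 + 0 = -1012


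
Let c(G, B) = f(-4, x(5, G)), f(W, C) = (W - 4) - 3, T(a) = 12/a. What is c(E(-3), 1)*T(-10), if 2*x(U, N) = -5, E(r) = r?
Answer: 66/5 ≈ 13.200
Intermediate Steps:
x(U, N) = -5/2 (x(U, N) = (½)*(-5) = -5/2)
f(W, C) = -7 + W (f(W, C) = (-4 + W) - 3 = -7 + W)
c(G, B) = -11 (c(G, B) = -7 - 4 = -11)
c(E(-3), 1)*T(-10) = -132/(-10) = -132*(-1)/10 = -11*(-6/5) = 66/5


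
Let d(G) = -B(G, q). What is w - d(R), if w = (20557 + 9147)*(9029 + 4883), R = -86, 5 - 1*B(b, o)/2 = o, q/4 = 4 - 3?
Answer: 413242050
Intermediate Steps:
q = 4 (q = 4*(4 - 3) = 4*1 = 4)
B(b, o) = 10 - 2*o
w = 413242048 (w = 29704*13912 = 413242048)
d(G) = -2 (d(G) = -(10 - 2*4) = -(10 - 8) = -1*2 = -2)
w - d(R) = 413242048 - 1*(-2) = 413242048 + 2 = 413242050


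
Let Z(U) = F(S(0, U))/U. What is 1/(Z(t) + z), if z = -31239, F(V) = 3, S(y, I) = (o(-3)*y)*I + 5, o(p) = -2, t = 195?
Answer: -65/2030534 ≈ -3.2011e-5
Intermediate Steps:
S(y, I) = 5 - 2*I*y (S(y, I) = (-2*y)*I + 5 = -2*I*y + 5 = 5 - 2*I*y)
Z(U) = 3/U
1/(Z(t) + z) = 1/(3/195 - 31239) = 1/(3*(1/195) - 31239) = 1/(1/65 - 31239) = 1/(-2030534/65) = -65/2030534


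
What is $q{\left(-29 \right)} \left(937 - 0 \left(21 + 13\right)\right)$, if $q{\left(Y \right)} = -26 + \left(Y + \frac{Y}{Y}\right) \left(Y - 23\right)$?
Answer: $1339910$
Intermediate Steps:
$q{\left(Y \right)} = -26 + \left(1 + Y\right) \left(-23 + Y\right)$ ($q{\left(Y \right)} = -26 + \left(Y + 1\right) \left(-23 + Y\right) = -26 + \left(1 + Y\right) \left(-23 + Y\right)$)
$q{\left(-29 \right)} \left(937 - 0 \left(21 + 13\right)\right) = \left(-49 + \left(-29\right)^{2} - -638\right) \left(937 - 0 \left(21 + 13\right)\right) = \left(-49 + 841 + 638\right) \left(937 - 0 \cdot 34\right) = 1430 \left(937 - 0\right) = 1430 \left(937 + 0\right) = 1430 \cdot 937 = 1339910$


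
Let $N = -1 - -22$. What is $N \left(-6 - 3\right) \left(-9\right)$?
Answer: $1701$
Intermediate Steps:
$N = 21$ ($N = -1 + 22 = 21$)
$N \left(-6 - 3\right) \left(-9\right) = 21 \left(-6 - 3\right) \left(-9\right) = 21 \left(-9\right) \left(-9\right) = \left(-189\right) \left(-9\right) = 1701$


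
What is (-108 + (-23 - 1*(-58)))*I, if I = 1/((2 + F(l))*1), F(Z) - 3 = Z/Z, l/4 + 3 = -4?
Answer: -73/6 ≈ -12.167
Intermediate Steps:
l = -28 (l = -12 + 4*(-4) = -12 - 16 = -28)
F(Z) = 4 (F(Z) = 3 + Z/Z = 3 + 1 = 4)
I = 1/6 (I = 1/((2 + 4)*1) = 1/(6*1) = 1/6 ≈ 0.16667)
(-108 + (-23 - 1*(-58)))*I = (-108 + (-23 - 1*(-58)))*(1/6) = (-108 + (-23 + 58))*(1/6) = (-108 + 35)*(1/6) = -73*1/6 = -73/6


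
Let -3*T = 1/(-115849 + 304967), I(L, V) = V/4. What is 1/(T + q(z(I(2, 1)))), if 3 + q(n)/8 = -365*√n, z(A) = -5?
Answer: -7725374038938/13723023819014263009 + 939920439042720*I*√5/13723023819014263009 ≈ -5.6295e-7 + 0.00015315*I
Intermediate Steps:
I(L, V) = V/4 (I(L, V) = V*(¼) = V/4)
q(n) = -24 - 2920*√n (q(n) = -24 + 8*(-365*√n) = -24 - 2920*√n)
T = -1/567354 (T = -1/(3*(-115849 + 304967)) = -⅓/189118 = -⅓*1/189118 = -1/567354 ≈ -1.7626e-6)
1/(T + q(z(I(2, 1)))) = 1/(-1/567354 + (-24 - 2920*I*√5)) = 1/(-13616497/567354 - 2920*I*√5)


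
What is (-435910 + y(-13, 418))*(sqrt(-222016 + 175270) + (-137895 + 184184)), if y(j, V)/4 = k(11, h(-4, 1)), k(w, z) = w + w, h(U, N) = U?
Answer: -20173764558 - 9152262*I*sqrt(106) ≈ -2.0174e+10 - 9.4228e+7*I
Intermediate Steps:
k(w, z) = 2*w
y(j, V) = 88 (y(j, V) = 4*(2*11) = 4*22 = 88)
(-435910 + y(-13, 418))*(sqrt(-222016 + 175270) + (-137895 + 184184)) = (-435910 + 88)*(sqrt(-222016 + 175270) + (-137895 + 184184)) = -435822*(sqrt(-46746) + 46289) = -435822*(21*I*sqrt(106) + 46289) = -435822*(46289 + 21*I*sqrt(106)) = -20173764558 - 9152262*I*sqrt(106)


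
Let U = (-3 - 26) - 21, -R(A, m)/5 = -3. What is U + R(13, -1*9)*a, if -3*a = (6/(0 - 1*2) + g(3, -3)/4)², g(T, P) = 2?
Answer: -325/4 ≈ -81.250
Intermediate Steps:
R(A, m) = 15 (R(A, m) = -5*(-3) = 15)
U = -50 (U = -29 - 21 = -50)
a = -25/12 (a = -(6/(0 - 1*2) + 2/4)²/3 = -(6/(0 - 2) + 2*(¼))²/3 = -(6/(-2) + ½)²/3 = -(6*(-½) + ½)²/3 = -(-3 + ½)²/3 = -(-5/2)²/3 = -⅓*25/4 = -25/12 ≈ -2.0833)
U + R(13, -1*9)*a = -50 + 15*(-25/12) = -50 - 125/4 = -325/4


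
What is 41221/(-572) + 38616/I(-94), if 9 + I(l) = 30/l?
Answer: -176034557/41756 ≈ -4215.8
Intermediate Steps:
I(l) = -9 + 30/l
41221/(-572) + 38616/I(-94) = 41221/(-572) + 38616/(-9 + 30/(-94)) = 41221*(-1/572) + 38616/(-9 + 30*(-1/94)) = -41221/572 + 38616/(-9 - 15/47) = -41221/572 + 38616/(-438/47) = -41221/572 + 38616*(-47/438) = -41221/572 - 302492/73 = -176034557/41756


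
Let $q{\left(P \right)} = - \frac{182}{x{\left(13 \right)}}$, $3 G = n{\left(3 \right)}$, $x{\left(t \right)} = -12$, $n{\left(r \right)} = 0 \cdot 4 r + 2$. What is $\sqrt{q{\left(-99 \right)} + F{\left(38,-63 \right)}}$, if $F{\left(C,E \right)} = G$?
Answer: $\frac{\sqrt{570}}{6} \approx 3.9791$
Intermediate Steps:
$n{\left(r \right)} = 2$ ($n{\left(r \right)} = 0 + 2 = 2$)
$G = \frac{2}{3}$ ($G = \frac{1}{3} \cdot 2 = \frac{2}{3} \approx 0.66667$)
$q{\left(P \right)} = \frac{91}{6}$ ($q{\left(P \right)} = - \frac{182}{-12} = \left(-182\right) \left(- \frac{1}{12}\right) = \frac{91}{6}$)
$F{\left(C,E \right)} = \frac{2}{3}$
$\sqrt{q{\left(-99 \right)} + F{\left(38,-63 \right)}} = \sqrt{\frac{91}{6} + \frac{2}{3}} = \sqrt{\frac{95}{6}} = \frac{\sqrt{570}}{6}$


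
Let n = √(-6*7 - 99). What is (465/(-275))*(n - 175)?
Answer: 3255/11 - 93*I*√141/55 ≈ 295.91 - 20.078*I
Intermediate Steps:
n = I*√141 (n = √(-42 - 99) = √(-141) = I*√141 ≈ 11.874*I)
(465/(-275))*(n - 175) = (465/(-275))*(I*√141 - 175) = (465*(-1/275))*(-175 + I*√141) = -93*(-175 + I*√141)/55 = 3255/11 - 93*I*√141/55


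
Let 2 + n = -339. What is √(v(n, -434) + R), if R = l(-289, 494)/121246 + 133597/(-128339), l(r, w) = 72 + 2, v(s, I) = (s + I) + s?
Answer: 12*I*√469568032245411097370/7780295197 ≈ 33.422*I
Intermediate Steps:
n = -341 (n = -2 - 339 = -341)
v(s, I) = I + 2*s (v(s, I) = (I + s) + s = I + 2*s)
l(r, w) = 74
R = -8094302388/7780295197 (R = 74/121246 + 133597/(-128339) = 74*(1/121246) + 133597*(-1/128339) = 37/60623 - 133597/128339 = -8094302388/7780295197 ≈ -1.0404)
√(v(n, -434) + R) = √((-434 + 2*(-341)) - 8094302388/7780295197) = √((-434 - 682) - 8094302388/7780295197) = √(-1116 - 8094302388/7780295197) = √(-8690903742240/7780295197) = 12*I*√469568032245411097370/7780295197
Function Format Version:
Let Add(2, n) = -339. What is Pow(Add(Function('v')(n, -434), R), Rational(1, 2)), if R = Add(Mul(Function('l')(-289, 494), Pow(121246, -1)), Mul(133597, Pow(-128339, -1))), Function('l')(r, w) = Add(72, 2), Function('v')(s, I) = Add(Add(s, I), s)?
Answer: Mul(Rational(12, 7780295197), I, Pow(469568032245411097370, Rational(1, 2))) ≈ Mul(33.422, I)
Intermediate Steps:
n = -341 (n = Add(-2, -339) = -341)
Function('v')(s, I) = Add(I, Mul(2, s)) (Function('v')(s, I) = Add(Add(I, s), s) = Add(I, Mul(2, s)))
Function('l')(r, w) = 74
R = Rational(-8094302388, 7780295197) (R = Add(Mul(74, Pow(121246, -1)), Mul(133597, Pow(-128339, -1))) = Add(Mul(74, Rational(1, 121246)), Mul(133597, Rational(-1, 128339))) = Add(Rational(37, 60623), Rational(-133597, 128339)) = Rational(-8094302388, 7780295197) ≈ -1.0404)
Pow(Add(Function('v')(n, -434), R), Rational(1, 2)) = Pow(Add(Add(-434, Mul(2, -341)), Rational(-8094302388, 7780295197)), Rational(1, 2)) = Pow(Add(Add(-434, -682), Rational(-8094302388, 7780295197)), Rational(1, 2)) = Pow(Add(-1116, Rational(-8094302388, 7780295197)), Rational(1, 2)) = Pow(Rational(-8690903742240, 7780295197), Rational(1, 2)) = Mul(Rational(12, 7780295197), I, Pow(469568032245411097370, Rational(1, 2)))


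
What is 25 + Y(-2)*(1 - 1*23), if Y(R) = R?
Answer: 69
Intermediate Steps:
25 + Y(-2)*(1 - 1*23) = 25 - 2*(1 - 1*23) = 25 - 2*(1 - 23) = 25 - 2*(-22) = 25 + 44 = 69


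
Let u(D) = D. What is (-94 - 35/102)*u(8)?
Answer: -38492/51 ≈ -754.75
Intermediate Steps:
(-94 - 35/102)*u(8) = (-94 - 35/102)*8 = -9623/102*8 = -38492/51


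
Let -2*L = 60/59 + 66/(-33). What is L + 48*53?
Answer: 150125/59 ≈ 2544.5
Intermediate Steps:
L = 29/59 (L = -(60/59 + 66/(-33))/2 = -(60*(1/59) + 66*(-1/33))/2 = -(60/59 - 2)/2 = -½*(-58/59) = 29/59 ≈ 0.49153)
L + 48*53 = 29/59 + 48*53 = 29/59 + 2544 = 150125/59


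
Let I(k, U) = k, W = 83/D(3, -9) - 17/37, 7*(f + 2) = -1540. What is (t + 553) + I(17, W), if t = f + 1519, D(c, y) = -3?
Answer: 1867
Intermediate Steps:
f = -222 (f = -2 + (1/7)*(-1540) = -2 - 220 = -222)
W = -3122/111 (W = 83/(-3) - 17/37 = 83*(-1/3) - 17*1/37 = -83/3 - 17/37 = -3122/111 ≈ -28.126)
t = 1297 (t = -222 + 1519 = 1297)
(t + 553) + I(17, W) = (1297 + 553) + 17 = 1850 + 17 = 1867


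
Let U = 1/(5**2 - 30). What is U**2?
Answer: 1/25 ≈ 0.040000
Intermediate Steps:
U = -1/5 (U = 1/(25 - 30) = 1/(-5) = -1/5 ≈ -0.20000)
U**2 = (-1/5)**2 = 1/25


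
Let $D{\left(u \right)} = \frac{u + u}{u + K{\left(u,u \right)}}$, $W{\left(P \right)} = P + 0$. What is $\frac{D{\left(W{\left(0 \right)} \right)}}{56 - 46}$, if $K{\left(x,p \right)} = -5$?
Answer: $0$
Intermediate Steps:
$W{\left(P \right)} = P$
$D{\left(u \right)} = \frac{2 u}{-5 + u}$ ($D{\left(u \right)} = \frac{u + u}{u - 5} = \frac{2 u}{-5 + u}$)
$\frac{D{\left(W{\left(0 \right)} \right)}}{56 - 46} = \frac{2 \cdot 0 \frac{1}{-5 + 0}}{56 - 46} = \frac{2 \cdot 0 \frac{1}{-5}}{10} = \frac{2 \cdot 0 \left(- \frac{1}{5}\right)}{10} = \frac{1}{10} \cdot 0 = 0$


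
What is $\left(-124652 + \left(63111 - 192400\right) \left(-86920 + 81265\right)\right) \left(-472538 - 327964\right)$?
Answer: $-585170678730786$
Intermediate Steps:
$\left(-124652 + \left(63111 - 192400\right) \left(-86920 + 81265\right)\right) \left(-472538 - 327964\right) = \left(-124652 - -731129295\right) \left(-800502\right) = \left(-124652 + 731129295\right) \left(-800502\right) = 731004643 \left(-800502\right) = -585170678730786$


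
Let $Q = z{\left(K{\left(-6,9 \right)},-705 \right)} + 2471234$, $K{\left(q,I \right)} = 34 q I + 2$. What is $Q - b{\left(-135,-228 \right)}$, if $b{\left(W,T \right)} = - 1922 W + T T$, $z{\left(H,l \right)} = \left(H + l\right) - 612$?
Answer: $2156629$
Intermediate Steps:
$K{\left(q,I \right)} = 2 + 34 I q$ ($K{\left(q,I \right)} = 34 I q + 2 = 2 + 34 I q$)
$z{\left(H,l \right)} = -612 + H + l$
$b{\left(W,T \right)} = T^{2} - 1922 W$ ($b{\left(W,T \right)} = - 1922 W + T^{2} = T^{2} - 1922 W$)
$Q = 2468083$ ($Q = \left(-612 + \left(2 + 34 \cdot 9 \left(-6\right)\right) - 705\right) + 2471234 = \left(-612 + \left(2 - 1836\right) - 705\right) + 2471234 = \left(-612 - 1834 - 705\right) + 2471234 = -3151 + 2471234 = 2468083$)
$Q - b{\left(-135,-228 \right)} = 2468083 - \left(\left(-228\right)^{2} - -259470\right) = 2468083 - \left(51984 + 259470\right) = 2468083 - 311454 = 2156629$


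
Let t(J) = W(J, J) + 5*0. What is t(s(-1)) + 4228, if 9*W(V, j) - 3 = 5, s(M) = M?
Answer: 38060/9 ≈ 4228.9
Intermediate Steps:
W(V, j) = 8/9 (W(V, j) = ⅓ + (⅑)*5 = ⅓ + 5/9 = 8/9)
t(J) = 8/9 (t(J) = 8/9 + 5*0 = 8/9 + 0 = 8/9)
t(s(-1)) + 4228 = 8/9 + 4228 = 38060/9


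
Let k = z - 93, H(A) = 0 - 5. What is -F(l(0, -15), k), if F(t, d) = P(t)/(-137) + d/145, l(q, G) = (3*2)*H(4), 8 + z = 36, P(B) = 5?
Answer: 1926/3973 ≈ 0.48477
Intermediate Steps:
H(A) = -5
z = 28 (z = -8 + 36 = 28)
l(q, G) = -30 (l(q, G) = (3*2)*(-5) = 6*(-5) = -30)
k = -65 (k = 28 - 93 = -65)
F(t, d) = -5/137 + d/145 (F(t, d) = 5/(-137) + d/145 = 5*(-1/137) + d*(1/145) = -5/137 + d/145)
-F(l(0, -15), k) = -(-5/137 + (1/145)*(-65)) = -(-5/137 - 13/29) = -1*(-1926/3973) = 1926/3973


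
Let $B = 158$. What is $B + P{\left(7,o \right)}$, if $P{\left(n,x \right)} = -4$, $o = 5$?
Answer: $154$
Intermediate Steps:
$B + P{\left(7,o \right)} = 158 - 4 = 154$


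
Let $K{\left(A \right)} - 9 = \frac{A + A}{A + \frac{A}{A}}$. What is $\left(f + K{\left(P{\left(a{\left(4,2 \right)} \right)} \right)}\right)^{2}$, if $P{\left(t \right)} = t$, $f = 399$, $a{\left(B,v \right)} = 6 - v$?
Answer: $\frac{4194304}{25} \approx 1.6777 \cdot 10^{5}$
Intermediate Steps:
$K{\left(A \right)} = 9 + \frac{2 A}{1 + A}$ ($K{\left(A \right)} = 9 + \frac{A + A}{A + \frac{A}{A}} = 9 + \frac{2 A}{A + 1} = 9 + \frac{2 A}{1 + A}$)
$\left(f + K{\left(P{\left(a{\left(4,2 \right)} \right)} \right)}\right)^{2} = \left(399 + \frac{9 + 11 \left(6 - 2\right)}{1 + \left(6 - 2\right)}\right)^{2} = \left(399 + \frac{9 + 11 \cdot 4}{1 + 4}\right)^{2} = \left(399 + \frac{9 + 44}{5}\right)^{2} = \left(399 + \frac{1}{5} \cdot 53\right)^{2} = \left(399 + \frac{53}{5}\right)^{2} = \left(\frac{2048}{5}\right)^{2} = \frac{4194304}{25}$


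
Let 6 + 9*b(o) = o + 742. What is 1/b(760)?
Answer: 9/1496 ≈ 0.0060160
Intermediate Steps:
b(o) = 736/9 + o/9 (b(o) = -⅔ + (o + 742)/9 = -⅔ + (742 + o)/9 = -⅔ + (742/9 + o/9) = 736/9 + o/9)
1/b(760) = 1/(736/9 + (⅑)*760) = 1/(736/9 + 760/9) = 1/(1496/9) = 9/1496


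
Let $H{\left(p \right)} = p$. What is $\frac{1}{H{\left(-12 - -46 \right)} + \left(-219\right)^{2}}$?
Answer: $\frac{1}{47995} \approx 2.0835 \cdot 10^{-5}$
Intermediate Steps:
$\frac{1}{H{\left(-12 - -46 \right)} + \left(-219\right)^{2}} = \frac{1}{\left(-12 - -46\right) + \left(-219\right)^{2}} = \frac{1}{\left(-12 + 46\right) + 47961} = \frac{1}{34 + 47961} = \frac{1}{47995}$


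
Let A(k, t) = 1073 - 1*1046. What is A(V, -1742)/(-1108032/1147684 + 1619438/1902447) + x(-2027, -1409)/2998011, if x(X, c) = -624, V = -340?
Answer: -14728245554165988037/62300935254197986 ≈ -236.40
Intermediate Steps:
A(k, t) = 27 (A(k, t) = 1073 - 1046 = 27)
A(V, -1742)/(-1108032/1147684 + 1619438/1902447) + x(-2027, -1409)/2998011 = 27/(-1108032/1147684 + 1619438/1902447) - 624/2998011 = 27/(-1108032*1/1147684 + 1619438*(1/1902447)) - 624*1/2998011 = 27/(-277008/286921 + 1619438/1902447) - 208/999337 = 27/(-62342268178/545851995687) - 208/999337 = 27*(-545851995687/62342268178) - 208/999337 = -14738003883549/62342268178 - 208/999337 = -14728245554165988037/62300935254197986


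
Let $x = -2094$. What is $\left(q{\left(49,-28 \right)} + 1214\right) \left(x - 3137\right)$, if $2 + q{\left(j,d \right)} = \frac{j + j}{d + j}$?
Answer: $- \frac{19093150}{3} \approx -6.3644 \cdot 10^{6}$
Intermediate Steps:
$q{\left(j,d \right)} = -2 + \frac{2 j}{d + j}$ ($q{\left(j,d \right)} = -2 + \frac{j + j}{d + j} = -2 + \frac{2 j}{d + j}$)
$\left(q{\left(49,-28 \right)} + 1214\right) \left(x - 3137\right) = \left(\left(-2\right) \left(-28\right) \frac{1}{-28 + 49} + 1214\right) \left(-2094 - 3137\right) = \left(\left(-2\right) \left(-28\right) \frac{1}{21} + 1214\right) \left(-5231\right) = \left(\frac{8}{3} + 1214\right) \left(-5231\right) = \frac{3650}{3} \left(-5231\right) = - \frac{19093150}{3}$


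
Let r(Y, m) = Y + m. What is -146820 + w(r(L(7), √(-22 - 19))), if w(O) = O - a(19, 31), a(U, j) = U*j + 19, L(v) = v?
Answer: -147421 + I*√41 ≈ -1.4742e+5 + 6.4031*I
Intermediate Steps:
a(U, j) = 19 + U*j
w(O) = -608 + O (w(O) = O - (19 + 19*31) = O - (19 + 589) = O - 1*608 = O - 608 = -608 + O)
-146820 + w(r(L(7), √(-22 - 19))) = -146820 + (-608 + (7 + √(-22 - 19))) = -146820 + (-608 + (7 + √(-41))) = -146820 + (-608 + (7 + I*√41)) = -146820 + (-601 + I*√41) = -147421 + I*√41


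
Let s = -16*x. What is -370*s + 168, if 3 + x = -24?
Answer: -159672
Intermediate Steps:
x = -27 (x = -3 - 24 = -27)
s = 432 (s = -16*(-27) = 432)
-370*s + 168 = -370*432 + 168 = -159840 + 168 = -159672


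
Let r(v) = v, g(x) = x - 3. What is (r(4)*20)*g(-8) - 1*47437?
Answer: -48317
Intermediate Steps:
g(x) = -3 + x
(r(4)*20)*g(-8) - 1*47437 = (4*20)*(-3 - 8) - 1*47437 = 80*(-11) - 47437 = -880 - 47437 = -48317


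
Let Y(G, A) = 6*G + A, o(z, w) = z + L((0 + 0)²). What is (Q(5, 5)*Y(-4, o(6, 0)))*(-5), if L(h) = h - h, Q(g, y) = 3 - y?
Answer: -180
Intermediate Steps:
L(h) = 0
o(z, w) = z (o(z, w) = z + 0 = z)
Y(G, A) = A + 6*G
(Q(5, 5)*Y(-4, o(6, 0)))*(-5) = ((3 - 1*5)*(6 + 6*(-4)))*(-5) = ((3 - 5)*(6 - 24))*(-5) = -2*(-18)*(-5) = 36*(-5) = -180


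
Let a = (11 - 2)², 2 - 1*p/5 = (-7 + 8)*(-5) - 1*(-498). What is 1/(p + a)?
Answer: -1/2374 ≈ -0.00042123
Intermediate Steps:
p = -2455 (p = 10 - 5*((-7 + 8)*(-5) - 1*(-498)) = 10 - 5*(1*(-5) + 498) = 10 - 5*(-5 + 498) = 10 - 5*493 = 10 - 2465 = -2455)
a = 81 (a = 9² = 81)
1/(p + a) = 1/(-2455 + 81) = 1/(-2374) = -1/2374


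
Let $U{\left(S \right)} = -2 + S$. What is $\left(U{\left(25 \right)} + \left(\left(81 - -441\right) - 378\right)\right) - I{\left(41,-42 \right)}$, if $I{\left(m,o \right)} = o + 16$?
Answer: $193$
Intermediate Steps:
$I{\left(m,o \right)} = 16 + o$
$\left(U{\left(25 \right)} + \left(\left(81 - -441\right) - 378\right)\right) - I{\left(41,-42 \right)} = \left(\left(-2 + 25\right) + \left(\left(81 - -441\right) - 378\right)\right) - \left(16 - 42\right) = \left(23 + \left(\left(81 + 441\right) - 378\right)\right) - -26 = \left(23 + \left(522 - 378\right)\right) + 26 = \left(23 + 144\right) + 26 = 167 + 26 = 193$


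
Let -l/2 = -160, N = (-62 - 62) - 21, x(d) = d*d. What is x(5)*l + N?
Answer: 7855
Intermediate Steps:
x(d) = d²
N = -145 (N = -124 - 21 = -145)
l = 320 (l = -2*(-160) = 320)
x(5)*l + N = 5²*320 - 145 = 25*320 - 145 = 8000 - 145 = 7855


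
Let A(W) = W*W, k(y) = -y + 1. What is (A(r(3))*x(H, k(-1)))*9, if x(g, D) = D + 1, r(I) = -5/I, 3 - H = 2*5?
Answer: 75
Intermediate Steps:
H = -7 (H = 3 - 2*5 = 3 - 1*10 = 3 - 10 = -7)
k(y) = 1 - y
A(W) = W²
x(g, D) = 1 + D
(A(r(3))*x(H, k(-1)))*9 = ((-5/3)²*(1 + (1 - 1*(-1))))*9 = ((-5*⅓)²*(1 + (1 + 1)))*9 = ((-5/3)²*(1 + 2))*9 = ((25/9)*3)*9 = (25/3)*9 = 75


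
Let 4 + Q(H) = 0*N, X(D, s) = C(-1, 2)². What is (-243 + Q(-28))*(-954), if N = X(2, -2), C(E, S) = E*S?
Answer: 235638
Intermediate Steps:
X(D, s) = 4 (X(D, s) = (-1*2)² = (-2)² = 4)
N = 4
Q(H) = -4 (Q(H) = -4 + 0*4 = -4 + 0 = -4)
(-243 + Q(-28))*(-954) = (-243 - 4)*(-954) = -247*(-954) = 235638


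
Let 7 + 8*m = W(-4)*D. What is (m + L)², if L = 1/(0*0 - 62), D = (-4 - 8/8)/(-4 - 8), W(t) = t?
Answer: 167281/138384 ≈ 1.2088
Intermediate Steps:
D = 5/12 (D = (-4 - 8*⅛)/(-12) = (-4 - 1)*(-1/12) = -5*(-1/12) = 5/12 ≈ 0.41667)
m = -13/12 (m = -7/8 + (-4*5/12)/8 = -7/8 + (⅛)*(-5/3) = -7/8 - 5/24 = -13/12 ≈ -1.0833)
L = -1/62 (L = 1/(0 - 62) = 1/(-62) = -1/62 ≈ -0.016129)
(m + L)² = (-13/12 - 1/62)² = (-409/372)² = 167281/138384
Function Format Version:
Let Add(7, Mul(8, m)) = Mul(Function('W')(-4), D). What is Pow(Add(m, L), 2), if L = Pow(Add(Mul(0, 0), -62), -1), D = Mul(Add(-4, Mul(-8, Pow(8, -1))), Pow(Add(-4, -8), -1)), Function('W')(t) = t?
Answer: Rational(167281, 138384) ≈ 1.2088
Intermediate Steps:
D = Rational(5, 12) (D = Mul(Add(-4, Mul(-8, Rational(1, 8))), Pow(-12, -1)) = Mul(Add(-4, -1), Rational(-1, 12)) = Mul(-5, Rational(-1, 12)) = Rational(5, 12) ≈ 0.41667)
m = Rational(-13, 12) (m = Add(Rational(-7, 8), Mul(Rational(1, 8), Mul(-4, Rational(5, 12)))) = Add(Rational(-7, 8), Mul(Rational(1, 8), Rational(-5, 3))) = Add(Rational(-7, 8), Rational(-5, 24)) = Rational(-13, 12) ≈ -1.0833)
L = Rational(-1, 62) (L = Pow(Add(0, -62), -1) = Pow(-62, -1) = Rational(-1, 62) ≈ -0.016129)
Pow(Add(m, L), 2) = Pow(Add(Rational(-13, 12), Rational(-1, 62)), 2) = Pow(Rational(-409, 372), 2) = Rational(167281, 138384)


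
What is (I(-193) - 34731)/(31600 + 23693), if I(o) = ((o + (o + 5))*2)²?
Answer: 181971/18431 ≈ 9.8731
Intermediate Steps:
I(o) = (10 + 4*o)² (I(o) = ((o + (5 + o))*2)² = ((5 + 2*o)*2)² = (10 + 4*o)²)
(I(-193) - 34731)/(31600 + 23693) = (4*(5 + 2*(-193))² - 34731)/(31600 + 23693) = (4*(5 - 386)² - 34731)/55293 = (4*(-381)² - 34731)*(1/55293) = (4*145161 - 34731)*(1/55293) = (580644 - 34731)*(1/55293) = 545913*(1/55293) = 181971/18431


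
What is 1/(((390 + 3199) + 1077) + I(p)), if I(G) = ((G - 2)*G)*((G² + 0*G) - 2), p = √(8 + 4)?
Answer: 2393/11450498 + 10*√3/5725249 ≈ 0.00021201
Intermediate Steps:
p = 2*√3 (p = √12 = 2*√3 ≈ 3.4641)
I(G) = G*(-2 + G)*(-2 + G²) (I(G) = ((-2 + G)*G)*((G² + 0) - 2) = (G*(-2 + G))*(G² - 2) = (G*(-2 + G))*(-2 + G²) = G*(-2 + G)*(-2 + G²))
1/(((390 + 3199) + 1077) + I(p)) = 1/(((390 + 3199) + 1077) + (2*√3)*(4 + (2*√3)³ - 4*√3 - 2*(2*√3)²)) = 1/((3589 + 1077) + (2*√3)*(4 + 24*√3 - 4*√3 - 2*12)) = 1/(4666 + (2*√3)*(4 + 24*√3 - 4*√3 - 24)) = 1/(4666 + (2*√3)*(-20 + 20*√3)) = 1/(4666 + 2*√3*(-20 + 20*√3))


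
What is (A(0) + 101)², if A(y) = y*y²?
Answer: 10201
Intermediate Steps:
A(y) = y³
(A(0) + 101)² = (0³ + 101)² = (0 + 101)² = 101² = 10201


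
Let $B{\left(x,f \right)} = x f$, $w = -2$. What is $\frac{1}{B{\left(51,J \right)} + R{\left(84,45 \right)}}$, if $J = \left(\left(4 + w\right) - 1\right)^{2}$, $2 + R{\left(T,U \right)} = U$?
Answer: $\frac{1}{94} \approx 0.010638$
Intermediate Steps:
$R{\left(T,U \right)} = -2 + U$
$J = 1$ ($J = \left(\left(4 - 2\right) - 1\right)^{2} = \left(2 - 1\right)^{2} = 1^{2} = 1$)
$B{\left(x,f \right)} = f x$
$\frac{1}{B{\left(51,J \right)} + R{\left(84,45 \right)}} = \frac{1}{1 \cdot 51 + \left(-2 + 45\right)} = \frac{1}{51 + 43} = \frac{1}{94}$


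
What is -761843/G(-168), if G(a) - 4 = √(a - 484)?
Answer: -761843/167 + 761843*I*√163/334 ≈ -4561.9 + 29121.0*I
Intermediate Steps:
G(a) = 4 + √(-484 + a) (G(a) = 4 + √(a - 484) = 4 + √(-484 + a))
-761843/G(-168) = -761843/(4 + √(-484 - 168)) = -761843/(4 + √(-652)) = -761843/(4 + 2*I*√163)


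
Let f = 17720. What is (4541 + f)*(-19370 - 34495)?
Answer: -1199088765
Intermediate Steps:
(4541 + f)*(-19370 - 34495) = (4541 + 17720)*(-19370 - 34495) = 22261*(-53865) = -1199088765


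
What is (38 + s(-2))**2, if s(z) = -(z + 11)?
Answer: 841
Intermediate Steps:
s(z) = -11 - z (s(z) = -(11 + z) = -11 - z)
(38 + s(-2))**2 = (38 + (-11 - 1*(-2)))**2 = (38 + (-11 + 2))**2 = (38 - 9)**2 = 29**2 = 841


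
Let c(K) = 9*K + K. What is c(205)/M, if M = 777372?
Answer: 1025/388686 ≈ 0.0026371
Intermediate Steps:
c(K) = 10*K
c(205)/M = (10*205)/777372 = 2050*(1/777372) = 1025/388686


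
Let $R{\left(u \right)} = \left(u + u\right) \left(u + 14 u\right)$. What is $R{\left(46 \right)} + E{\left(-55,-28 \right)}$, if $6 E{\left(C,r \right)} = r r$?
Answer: $\frac{190832}{3} \approx 63611.0$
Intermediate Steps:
$E{\left(C,r \right)} = \frac{r^{2}}{6}$ ($E{\left(C,r \right)} = \frac{r r}{6} = \frac{r^{2}}{6}$)
$R{\left(u \right)} = 30 u^{2}$ ($R{\left(u \right)} = 2 u 15 u = 30 u^{2}$)
$R{\left(46 \right)} + E{\left(-55,-28 \right)} = 30 \cdot 46^{2} + \frac{\left(-28\right)^{2}}{6} = 30 \cdot 2116 + \frac{1}{6} \cdot 784 = 63480 + \frac{392}{3} = \frac{190832}{3}$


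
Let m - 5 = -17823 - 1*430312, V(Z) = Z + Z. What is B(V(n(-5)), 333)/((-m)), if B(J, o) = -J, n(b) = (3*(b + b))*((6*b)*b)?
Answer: 900/44813 ≈ 0.020083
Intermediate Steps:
n(b) = 36*b**3 (n(b) = (3*(2*b))*(6*b**2) = (6*b)*(6*b**2) = 36*b**3)
V(Z) = 2*Z
m = -448130 (m = 5 + (-17823 - 1*430312) = 5 + (-17823 - 430312) = 5 - 448135 = -448130)
B(V(n(-5)), 333)/((-m)) = (-2*36*(-5)**3)/((-1*(-448130))) = -2*36*(-125)/448130 = -2*(-4500)*(1/448130) = -1*(-9000)*(1/448130) = 9000*(1/448130) = 900/44813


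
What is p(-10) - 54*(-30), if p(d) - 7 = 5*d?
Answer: 1577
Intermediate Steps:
p(d) = 7 + 5*d
p(-10) - 54*(-30) = (7 + 5*(-10)) - 54*(-30) = (7 - 50) + 1620 = -43 + 1620 = 1577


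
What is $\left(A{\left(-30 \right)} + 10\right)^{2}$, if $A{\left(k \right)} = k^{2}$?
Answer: $828100$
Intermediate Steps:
$\left(A{\left(-30 \right)} + 10\right)^{2} = \left(\left(-30\right)^{2} + 10\right)^{2} = \left(900 + 10\right)^{2} = 910^{2} = 828100$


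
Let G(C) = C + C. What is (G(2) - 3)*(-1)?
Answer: -1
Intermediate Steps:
G(C) = 2*C
(G(2) - 3)*(-1) = (2*2 - 3)*(-1) = (4 - 3)*(-1) = 1*(-1) = -1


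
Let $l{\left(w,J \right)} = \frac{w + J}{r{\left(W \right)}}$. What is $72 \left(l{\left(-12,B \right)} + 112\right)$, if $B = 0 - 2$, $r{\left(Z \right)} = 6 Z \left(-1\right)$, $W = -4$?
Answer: $8022$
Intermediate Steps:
$r{\left(Z \right)} = - 6 Z$
$B = -2$ ($B = 0 - 2 = -2$)
$l{\left(w,J \right)} = \frac{J}{24} + \frac{w}{24}$ ($l{\left(w,J \right)} = \frac{w + J}{\left(-6\right) \left(-4\right)} = \frac{J + w}{24} = \left(J + w\right) \frac{1}{24} = \frac{J}{24} + \frac{w}{24}$)
$72 \left(l{\left(-12,B \right)} + 112\right) = 72 \left(\left(\frac{1}{24} \left(-2\right) + \frac{1}{24} \left(-12\right)\right) + 112\right) = 72 \left(\left(- \frac{1}{12} - \frac{1}{2}\right) + 112\right) = 72 \left(- \frac{7}{12} + 112\right) = 72 \cdot \frac{1337}{12} = 8022$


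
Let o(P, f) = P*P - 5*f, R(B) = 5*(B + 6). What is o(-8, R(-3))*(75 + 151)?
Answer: -2486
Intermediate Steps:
R(B) = 30 + 5*B (R(B) = 5*(6 + B) = 30 + 5*B)
o(P, f) = P² - 5*f
o(-8, R(-3))*(75 + 151) = ((-8)² - 5*(30 + 5*(-3)))*(75 + 151) = (64 - 5*(30 - 15))*226 = (64 - 5*15)*226 = (64 - 75)*226 = -11*226 = -2486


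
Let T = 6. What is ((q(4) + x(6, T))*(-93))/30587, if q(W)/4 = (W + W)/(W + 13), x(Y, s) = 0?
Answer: -2976/519979 ≈ -0.0057233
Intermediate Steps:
q(W) = 8*W/(13 + W) (q(W) = 4*((W + W)/(W + 13)) = 4*((2*W)/(13 + W)) = 4*(2*W/(13 + W)) = 8*W/(13 + W))
((q(4) + x(6, T))*(-93))/30587 = ((8*4/(13 + 4) + 0)*(-93))/30587 = ((8*4/17 + 0)*(-93))*(1/30587) = ((8*4*(1/17) + 0)*(-93))*(1/30587) = ((32/17 + 0)*(-93))*(1/30587) = ((32/17)*(-93))*(1/30587) = -2976/17*1/30587 = -2976/519979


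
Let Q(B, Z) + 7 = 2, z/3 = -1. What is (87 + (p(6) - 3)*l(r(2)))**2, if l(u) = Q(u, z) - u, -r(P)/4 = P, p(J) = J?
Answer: 9216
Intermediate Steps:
z = -3 (z = 3*(-1) = -3)
Q(B, Z) = -5 (Q(B, Z) = -7 + 2 = -5)
r(P) = -4*P
l(u) = -5 - u
(87 + (p(6) - 3)*l(r(2)))**2 = (87 + (6 - 3)*(-5 - (-4)*2))**2 = (87 + 3*(-5 - 1*(-8)))**2 = (87 + 3*(-5 + 8))**2 = (87 + 3*3)**2 = (87 + 9)**2 = 96**2 = 9216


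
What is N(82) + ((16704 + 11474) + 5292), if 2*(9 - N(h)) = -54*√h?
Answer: 33479 + 27*√82 ≈ 33724.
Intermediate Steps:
N(h) = 9 + 27*√h (N(h) = 9 - (-27)*√h = 9 + 27*√h)
N(82) + ((16704 + 11474) + 5292) = (9 + 27*√82) + ((16704 + 11474) + 5292) = (9 + 27*√82) + (28178 + 5292) = (9 + 27*√82) + 33470 = 33479 + 27*√82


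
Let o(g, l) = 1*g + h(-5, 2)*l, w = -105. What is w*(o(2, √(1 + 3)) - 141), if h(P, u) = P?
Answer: 15645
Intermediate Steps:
o(g, l) = g - 5*l (o(g, l) = 1*g - 5*l = g - 5*l)
w*(o(2, √(1 + 3)) - 141) = -105*((2 - 5*√(1 + 3)) - 141) = -105*((2 - 5*√4) - 141) = -105*((2 - 5*2) - 141) = -105*((2 - 10) - 141) = -105*(-8 - 141) = -105*(-149) = 15645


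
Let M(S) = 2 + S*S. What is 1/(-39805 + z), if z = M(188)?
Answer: -1/4459 ≈ -0.00022427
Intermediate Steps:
M(S) = 2 + S²
z = 35346 (z = 2 + 188² = 2 + 35344 = 35346)
1/(-39805 + z) = 1/(-39805 + 35346) = 1/(-4459) = -1/4459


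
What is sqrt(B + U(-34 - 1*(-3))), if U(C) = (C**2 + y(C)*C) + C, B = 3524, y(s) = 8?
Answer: sqrt(4206) ≈ 64.854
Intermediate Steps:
U(C) = C**2 + 9*C (U(C) = (C**2 + 8*C) + C = C**2 + 9*C)
sqrt(B + U(-34 - 1*(-3))) = sqrt(3524 + (-34 - 1*(-3))*(9 + (-34 - 1*(-3)))) = sqrt(3524 + (-34 + 3)*(9 + (-34 + 3))) = sqrt(3524 - 31*(9 - 31)) = sqrt(3524 - 31*(-22)) = sqrt(3524 + 682) = sqrt(4206)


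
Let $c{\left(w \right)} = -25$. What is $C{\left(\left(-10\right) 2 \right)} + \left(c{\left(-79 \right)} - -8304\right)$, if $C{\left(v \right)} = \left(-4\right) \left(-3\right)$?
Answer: $8291$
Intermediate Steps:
$C{\left(v \right)} = 12$
$C{\left(\left(-10\right) 2 \right)} + \left(c{\left(-79 \right)} - -8304\right) = 12 - -8279 = 12 + \left(-25 + 8304\right) = 12 + 8279 = 8291$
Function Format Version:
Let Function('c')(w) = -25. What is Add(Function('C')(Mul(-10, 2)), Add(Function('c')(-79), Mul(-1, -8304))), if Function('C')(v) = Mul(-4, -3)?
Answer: 8291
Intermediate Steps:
Function('C')(v) = 12
Add(Function('C')(Mul(-10, 2)), Add(Function('c')(-79), Mul(-1, -8304))) = Add(12, Add(-25, Mul(-1, -8304))) = Add(12, Add(-25, 8304)) = Add(12, 8279) = 8291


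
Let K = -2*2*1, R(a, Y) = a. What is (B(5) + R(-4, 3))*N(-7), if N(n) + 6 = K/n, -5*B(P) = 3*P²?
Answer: 722/7 ≈ 103.14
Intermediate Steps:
B(P) = -3*P²/5
K = -4 (K = -4*1 = -4)
N(n) = -6 - 4/n
(B(5) + R(-4, 3))*N(-7) = (-⅗*5² - 4)*(-6 - 4/(-7)) = (-⅗*25 - 4)*(-6 - 4*(-⅐)) = (-15 - 4)*(-6 + 4/7) = -19*(-38/7) = 722/7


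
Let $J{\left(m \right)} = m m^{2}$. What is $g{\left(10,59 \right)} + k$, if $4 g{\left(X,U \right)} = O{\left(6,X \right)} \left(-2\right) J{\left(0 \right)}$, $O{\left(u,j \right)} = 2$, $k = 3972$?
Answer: $3972$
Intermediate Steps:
$J{\left(m \right)} = m^{3}$
$g{\left(X,U \right)} = 0$ ($g{\left(X,U \right)} = \frac{2 \left(-2\right) 0^{3}}{4} = \frac{\left(-4\right) 0}{4} = \frac{1}{4} \cdot 0 = 0$)
$g{\left(10,59 \right)} + k = 0 + 3972 = 3972$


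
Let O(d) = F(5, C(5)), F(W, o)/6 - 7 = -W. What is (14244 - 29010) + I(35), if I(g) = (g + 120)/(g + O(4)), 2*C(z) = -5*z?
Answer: -693847/47 ≈ -14763.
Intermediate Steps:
C(z) = -5*z/2 (C(z) = (-5*z)/2 = -5*z/2)
F(W, o) = 42 - 6*W (F(W, o) = 42 + 6*(-W) = 42 - 6*W)
O(d) = 12 (O(d) = 42 - 6*5 = 42 - 30 = 12)
I(g) = (120 + g)/(12 + g) (I(g) = (g + 120)/(g + 12) = (120 + g)/(12 + g))
(14244 - 29010) + I(35) = (14244 - 29010) + (120 + 35)/(12 + 35) = -14766 + 155/47 = -693847/47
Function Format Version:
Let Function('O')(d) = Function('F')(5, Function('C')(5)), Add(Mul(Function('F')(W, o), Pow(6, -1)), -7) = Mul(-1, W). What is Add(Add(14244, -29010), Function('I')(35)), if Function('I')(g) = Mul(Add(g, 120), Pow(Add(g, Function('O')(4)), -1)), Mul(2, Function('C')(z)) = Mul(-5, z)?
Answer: Rational(-693847, 47) ≈ -14763.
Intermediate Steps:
Function('C')(z) = Mul(Rational(-5, 2), z) (Function('C')(z) = Mul(Rational(1, 2), Mul(-5, z)) = Mul(Rational(-5, 2), z))
Function('F')(W, o) = Add(42, Mul(-6, W)) (Function('F')(W, o) = Add(42, Mul(6, Mul(-1, W))) = Add(42, Mul(-6, W)))
Function('O')(d) = 12 (Function('O')(d) = Add(42, Mul(-6, 5)) = Add(42, -30) = 12)
Function('I')(g) = Mul(Pow(Add(12, g), -1), Add(120, g)) (Function('I')(g) = Mul(Add(g, 120), Pow(Add(g, 12), -1)) = Mul(Add(120, g), Pow(Add(12, g), -1)) = Mul(Pow(Add(12, g), -1), Add(120, g)))
Add(Add(14244, -29010), Function('I')(35)) = Add(Add(14244, -29010), Mul(Pow(Add(12, 35), -1), Add(120, 35))) = Add(-14766, Mul(Pow(47, -1), 155)) = Add(-14766, Mul(Rational(1, 47), 155)) = Add(-14766, Rational(155, 47)) = Rational(-693847, 47)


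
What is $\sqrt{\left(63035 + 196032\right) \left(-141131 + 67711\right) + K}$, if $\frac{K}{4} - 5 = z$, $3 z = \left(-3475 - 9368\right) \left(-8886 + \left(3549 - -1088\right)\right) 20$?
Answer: $60 i \sqrt{4879306} \approx 1.3254 \cdot 10^{5} i$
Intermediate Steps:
$z = 363799380$ ($z = \frac{\left(-3475 - 9368\right) \left(-8886 + \left(3549 - -1088\right)\right) 20}{3} = \frac{- 12843 \left(-8886 + \left(3549 + 1088\right)\right) 20}{3} = \frac{- 12843 \left(-8886 + 4637\right) 20}{3} = \frac{\left(-12843\right) \left(-4249\right) 20}{3} = \frac{54569907 \cdot 20}{3} = \frac{1}{3} \cdot 1091398140 = 363799380$)
$K = 1455197540$ ($K = 20 + 4 \cdot 363799380 = 20 + 1455197520 = 1455197540$)
$\sqrt{\left(63035 + 196032\right) \left(-141131 + 67711\right) + K} = \sqrt{\left(63035 + 196032\right) \left(-141131 + 67711\right) + 1455197540} = \sqrt{259067 \left(-73420\right) + 1455197540} = \sqrt{-19020699140 + 1455197540} = \sqrt{-17565501600} = 60 i \sqrt{4879306}$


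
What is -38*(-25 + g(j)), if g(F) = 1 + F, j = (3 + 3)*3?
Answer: 228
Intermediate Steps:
j = 18 (j = 6*3 = 18)
-38*(-25 + g(j)) = -38*(-25 + (1 + 18)) = -38*(-25 + 19) = -38*(-6) = 228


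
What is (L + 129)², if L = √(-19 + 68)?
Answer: 18496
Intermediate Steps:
L = 7 (L = √49 = 7)
(L + 129)² = (7 + 129)² = 136² = 18496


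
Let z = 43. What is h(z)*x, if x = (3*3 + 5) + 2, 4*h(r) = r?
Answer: 172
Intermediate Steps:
h(r) = r/4
x = 16 (x = (9 + 5) + 2 = 14 + 2 = 16)
h(z)*x = ((¼)*43)*16 = (43/4)*16 = 172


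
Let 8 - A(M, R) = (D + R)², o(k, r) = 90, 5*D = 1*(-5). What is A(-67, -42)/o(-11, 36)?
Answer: -1841/90 ≈ -20.456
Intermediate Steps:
D = -1 (D = (1*(-5))/5 = (⅕)*(-5) = -1)
A(M, R) = 8 - (-1 + R)²
A(-67, -42)/o(-11, 36) = (8 - (-1 - 42)²)/90 = (8 - 1*(-43)²)*(1/90) = (8 - 1*1849)*(1/90) = (8 - 1849)*(1/90) = -1841*1/90 = -1841/90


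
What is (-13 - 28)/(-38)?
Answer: 41/38 ≈ 1.0789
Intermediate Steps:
(-13 - 28)/(-38) = -1/38*(-41) = 41/38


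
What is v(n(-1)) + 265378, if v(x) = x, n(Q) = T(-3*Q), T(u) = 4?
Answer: 265382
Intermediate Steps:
n(Q) = 4
v(n(-1)) + 265378 = 4 + 265378 = 265382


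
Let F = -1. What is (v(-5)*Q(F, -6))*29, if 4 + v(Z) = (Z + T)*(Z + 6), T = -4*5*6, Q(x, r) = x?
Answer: 3741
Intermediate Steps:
T = -120 (T = -20*6 = -120)
v(Z) = -4 + (-120 + Z)*(6 + Z) (v(Z) = -4 + (Z - 120)*(Z + 6) = -4 + (-120 + Z)*(6 + Z))
(v(-5)*Q(F, -6))*29 = ((-724 + (-5)² - 114*(-5))*(-1))*29 = ((-724 + 25 + 570)*(-1))*29 = -129*(-1)*29 = 129*29 = 3741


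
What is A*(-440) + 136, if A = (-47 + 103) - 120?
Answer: 28296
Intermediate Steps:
A = -64 (A = 56 - 120 = -64)
A*(-440) + 136 = -64*(-440) + 136 = 28160 + 136 = 28296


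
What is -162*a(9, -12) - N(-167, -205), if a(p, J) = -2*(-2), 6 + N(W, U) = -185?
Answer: -457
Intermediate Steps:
N(W, U) = -191 (N(W, U) = -6 - 185 = -191)
a(p, J) = 4
-162*a(9, -12) - N(-167, -205) = -162*4 - 1*(-191) = -648 + 191 = -457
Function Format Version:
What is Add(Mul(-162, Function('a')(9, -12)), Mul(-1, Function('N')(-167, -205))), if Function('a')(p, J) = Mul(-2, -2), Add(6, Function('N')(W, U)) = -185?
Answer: -457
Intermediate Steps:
Function('N')(W, U) = -191 (Function('N')(W, U) = Add(-6, -185) = -191)
Function('a')(p, J) = 4
Add(Mul(-162, Function('a')(9, -12)), Mul(-1, Function('N')(-167, -205))) = Add(Mul(-162, 4), Mul(-1, -191)) = Add(-648, 191) = -457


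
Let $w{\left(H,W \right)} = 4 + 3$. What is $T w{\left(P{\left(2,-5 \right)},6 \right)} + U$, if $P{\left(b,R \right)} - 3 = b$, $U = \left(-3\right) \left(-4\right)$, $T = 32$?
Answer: $236$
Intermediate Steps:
$U = 12$
$P{\left(b,R \right)} = 3 + b$
$w{\left(H,W \right)} = 7$
$T w{\left(P{\left(2,-5 \right)},6 \right)} + U = 32 \cdot 7 + 12 = 224 + 12 = 236$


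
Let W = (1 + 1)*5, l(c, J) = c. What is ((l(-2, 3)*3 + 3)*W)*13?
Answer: -390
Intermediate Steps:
W = 10 (W = 2*5 = 10)
((l(-2, 3)*3 + 3)*W)*13 = ((-2*3 + 3)*10)*13 = ((-6 + 3)*10)*13 = -3*10*13 = -30*13 = -390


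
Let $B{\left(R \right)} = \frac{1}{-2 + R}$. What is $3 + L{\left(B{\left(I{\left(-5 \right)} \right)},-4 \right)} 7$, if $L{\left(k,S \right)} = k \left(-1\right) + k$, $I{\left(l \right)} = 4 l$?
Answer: $3$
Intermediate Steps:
$L{\left(k,S \right)} = 0$ ($L{\left(k,S \right)} = - k + k = 0$)
$3 + L{\left(B{\left(I{\left(-5 \right)} \right)},-4 \right)} 7 = 3 + 0 \cdot 7 = 3 + 0 = 3$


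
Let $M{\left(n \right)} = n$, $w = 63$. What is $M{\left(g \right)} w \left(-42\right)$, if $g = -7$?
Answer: $18522$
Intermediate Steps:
$M{\left(g \right)} w \left(-42\right) = \left(-7\right) 63 \left(-42\right) = \left(-441\right) \left(-42\right) = 18522$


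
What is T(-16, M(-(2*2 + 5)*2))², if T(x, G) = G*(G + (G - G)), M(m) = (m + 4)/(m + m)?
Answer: 2401/104976 ≈ 0.022872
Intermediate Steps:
M(m) = (4 + m)/(2*m) (M(m) = (4 + m)/((2*m)) = (4 + m)*(1/(2*m)) = (4 + m)/(2*m))
T(x, G) = G² (T(x, G) = G*(G + 0) = G*G = G²)
T(-16, M(-(2*2 + 5)*2))² = (((4 - (2*2 + 5)*2)/(2*((-(2*2 + 5)*2))))²)² = (((4 - (4 + 5)*2)/(2*((-(4 + 5)*2))))²)² = (((4 - 1*9*2)/(2*((-1*9*2))))²)² = (((4 - 9*2)/(2*((-9*2))))²)² = (((½)*(4 - 18)/(-18))²)² = (((½)*(-1/18)*(-14))²)² = ((7/18)²)² = (49/324)² = 2401/104976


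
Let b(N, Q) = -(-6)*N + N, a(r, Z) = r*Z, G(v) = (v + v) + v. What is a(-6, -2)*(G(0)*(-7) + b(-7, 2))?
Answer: -588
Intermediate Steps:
G(v) = 3*v (G(v) = 2*v + v = 3*v)
a(r, Z) = Z*r
b(N, Q) = 7*N (b(N, Q) = 6*N + N = 7*N)
a(-6, -2)*(G(0)*(-7) + b(-7, 2)) = (-2*(-6))*((3*0)*(-7) + 7*(-7)) = 12*(0*(-7) - 49) = 12*(0 - 49) = 12*(-49) = -588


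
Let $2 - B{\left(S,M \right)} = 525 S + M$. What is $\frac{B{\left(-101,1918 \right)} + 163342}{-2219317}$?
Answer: $- \frac{214451}{2219317} \approx -0.096629$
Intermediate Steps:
$B{\left(S,M \right)} = 2 - M - 525 S$ ($B{\left(S,M \right)} = 2 - \left(525 S + M\right) = 2 - \left(M + 525 S\right) = 2 - M - 525 S$)
$\frac{B{\left(-101,1918 \right)} + 163342}{-2219317} = \frac{\left(2 - 1918 - -53025\right) + 163342}{-2219317} = \left(\left(2 - 1918 + 53025\right) + 163342\right) \left(- \frac{1}{2219317}\right) = \left(51109 + 163342\right) \left(- \frac{1}{2219317}\right) = 214451 \left(- \frac{1}{2219317}\right) = - \frac{214451}{2219317}$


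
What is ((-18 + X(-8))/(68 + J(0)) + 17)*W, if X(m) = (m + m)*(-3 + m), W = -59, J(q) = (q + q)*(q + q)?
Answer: -38763/34 ≈ -1140.1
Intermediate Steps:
J(q) = 4*q² (J(q) = (2*q)*(2*q) = 4*q²)
X(m) = 2*m*(-3 + m) (X(m) = (2*m)*(-3 + m) = 2*m*(-3 + m))
((-18 + X(-8))/(68 + J(0)) + 17)*W = ((-18 + 2*(-8)*(-3 - 8))/(68 + 4*0²) + 17)*(-59) = ((-18 + 2*(-8)*(-11))/(68 + 4*0) + 17)*(-59) = ((-18 + 176)/(68 + 0) + 17)*(-59) = (158/68 + 17)*(-59) = (158*(1/68) + 17)*(-59) = (79/34 + 17)*(-59) = (657/34)*(-59) = -38763/34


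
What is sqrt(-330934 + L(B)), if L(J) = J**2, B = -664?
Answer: 3*sqrt(12218) ≈ 331.60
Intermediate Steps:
sqrt(-330934 + L(B)) = sqrt(-330934 + (-664)**2) = sqrt(-330934 + 440896) = sqrt(109962) = 3*sqrt(12218)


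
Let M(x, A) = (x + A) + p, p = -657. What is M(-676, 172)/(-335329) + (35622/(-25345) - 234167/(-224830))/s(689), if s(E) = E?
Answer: 772559814990589/263309717674756870 ≈ 0.0029340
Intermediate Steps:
M(x, A) = -657 + A + x (M(x, A) = (x + A) - 657 = (A + x) - 657 = -657 + A + x)
M(-676, 172)/(-335329) + (35622/(-25345) - 234167/(-224830))/s(689) = (-657 + 172 - 676)/(-335329) + (35622/(-25345) - 234167/(-224830))/689 = -1161*(-1/335329) + (35622*(-1/25345) - 234167*(-1/224830))*(1/689) = 1161/335329 + (-35622/25345 + 234167/224830)*(1/689) = 1161/335329 - 414786329/1139663270*1/689 = 1161/335329 - 414786329/785227993030 = 772559814990589/263309717674756870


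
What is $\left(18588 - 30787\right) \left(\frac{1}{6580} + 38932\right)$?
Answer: $- \frac{3125049071639}{6580} \approx -4.7493 \cdot 10^{8}$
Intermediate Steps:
$\left(18588 - 30787\right) \left(\frac{1}{6580} + 38932\right) = - 12199 \left(\frac{1}{6580} + 38932\right) = \left(-12199\right) \frac{256172561}{6580} = - \frac{3125049071639}{6580}$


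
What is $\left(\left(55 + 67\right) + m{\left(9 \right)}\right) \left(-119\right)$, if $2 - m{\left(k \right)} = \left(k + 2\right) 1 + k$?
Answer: $-12376$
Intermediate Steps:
$m{\left(k \right)} = - 2 k$ ($m{\left(k \right)} = 2 - \left(\left(k + 2\right) 1 + k\right) = 2 - \left(\left(2 + k\right) 1 + k\right) = 2 - \left(\left(2 + k\right) + k\right) = 2 - \left(2 + 2 k\right) = - 2 k$)
$\left(\left(55 + 67\right) + m{\left(9 \right)}\right) \left(-119\right) = \left(\left(55 + 67\right) - 18\right) \left(-119\right) = \left(122 - 18\right) \left(-119\right) = 104 \left(-119\right) = -12376$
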